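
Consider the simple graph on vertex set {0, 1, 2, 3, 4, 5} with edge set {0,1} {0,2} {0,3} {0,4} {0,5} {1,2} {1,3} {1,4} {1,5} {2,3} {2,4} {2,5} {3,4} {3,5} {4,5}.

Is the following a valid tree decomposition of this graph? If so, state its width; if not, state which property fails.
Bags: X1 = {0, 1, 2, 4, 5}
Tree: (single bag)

A tree decomposition must satisfy three properties: every vertex lies in some bag; for every edge, both endpoints lie together in some bag; and for every vertex, the bags containing it form a connected subtree. Here vertex 3 appears in no bag, so the decomposition is invalid.

No — vertex 3 appears in no bag.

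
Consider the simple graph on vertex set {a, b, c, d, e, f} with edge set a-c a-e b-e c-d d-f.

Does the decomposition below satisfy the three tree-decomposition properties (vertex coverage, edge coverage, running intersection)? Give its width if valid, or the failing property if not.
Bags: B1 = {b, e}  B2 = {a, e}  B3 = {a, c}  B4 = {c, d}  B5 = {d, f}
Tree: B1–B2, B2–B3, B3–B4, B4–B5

Checking the three conditions: (i) the bags cover all of {a, b, c, d, e, f}; (ii) for each edge, some bag contains both endpoints; (iii) the bags containing any fixed vertex form a subtree. All hold, so the decomposition is valid with width 2 − 1 = 1.

Yes; width 1.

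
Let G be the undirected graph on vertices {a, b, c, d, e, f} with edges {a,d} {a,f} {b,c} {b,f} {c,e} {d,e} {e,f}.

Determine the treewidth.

A width-2 tree decomposition is:
Bags: B1 = {b, c, e}  B2 = {b, e, f}  B3 = {d, e, f}  B4 = {a, d, f}
Tree: B1–B2, B2–B3, B3–B4
Every bag has size at most 3, so the width is 3 − 1 = 2 and tw(G) ≤ 2. The edges c–b–f–e–c form a cycle, so G is not a tree and its treewidth is at least 2. Combining the bounds, tw(G) = 2.

2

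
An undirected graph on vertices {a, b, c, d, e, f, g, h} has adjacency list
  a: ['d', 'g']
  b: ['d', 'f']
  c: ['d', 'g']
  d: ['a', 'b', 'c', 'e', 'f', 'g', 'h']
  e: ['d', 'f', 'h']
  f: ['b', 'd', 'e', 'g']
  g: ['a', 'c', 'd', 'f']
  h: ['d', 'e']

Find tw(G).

2

A width-2 tree decomposition is:
Bags: B1 = {d, f, g}  B2 = {b, d, f}  B3 = {a, d, g}  B4 = {d, e, f}  B5 = {c, d, g}  B6 = {d, e, h}
Tree: B1–B2, B1–B3, B2–B4, B1–B5, B4–B6
Each bag holds 3 vertices, so the decomposition has width 2, which upper-bounds the treewidth. For the lower bound, the 3 vertices {a, d, g} are pairwise adjacent, and any tree decomposition puts a clique entirely inside one bag — forcing width ≥ 2. Hence tw(G) = 2 exactly.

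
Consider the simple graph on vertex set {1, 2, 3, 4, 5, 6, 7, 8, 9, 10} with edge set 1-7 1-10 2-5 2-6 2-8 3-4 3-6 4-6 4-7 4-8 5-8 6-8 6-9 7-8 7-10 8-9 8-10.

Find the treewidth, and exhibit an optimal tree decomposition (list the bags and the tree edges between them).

Treewidth 2.
One optimal decomposition is:
Bags: B1 = {1, 7, 10}  B2 = {7, 8, 10}  B3 = {4, 7, 8}  B4 = {4, 6, 8}  B5 = {2, 6, 8}  B6 = {6, 8, 9}  B7 = {2, 5, 8}  B8 = {3, 4, 6}
Tree: B1–B2, B2–B3, B3–B4, B4–B5, B4–B6, B5–B7, B4–B8

The largest bag has 3 vertices, giving width 2; this decomposition certifies tw(G) ≤ 2. For the lower bound, the 3 vertices {7, 8, 10} are pairwise adjacent, and any tree decomposition puts a clique entirely inside one bag — forcing width ≥ 2. Combining the bounds, tw(G) = 2.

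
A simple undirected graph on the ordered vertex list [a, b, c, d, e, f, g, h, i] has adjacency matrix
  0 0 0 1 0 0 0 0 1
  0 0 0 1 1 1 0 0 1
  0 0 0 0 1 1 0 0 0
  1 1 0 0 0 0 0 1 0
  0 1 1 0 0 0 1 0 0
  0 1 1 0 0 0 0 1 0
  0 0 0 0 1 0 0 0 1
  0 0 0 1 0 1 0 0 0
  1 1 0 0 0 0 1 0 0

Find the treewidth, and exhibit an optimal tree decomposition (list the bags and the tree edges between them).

Treewidth 3.
One optimal decomposition is:
Bags: B1 = {c, e, f, h}  B2 = {b, e, f, h}  B3 = {b, d, e, h}  B4 = {b, d, e, g}  B5 = {b, d, g, i}  B6 = {a, d, g, i}
Tree: B1–B2, B2–B3, B3–B4, B4–B5, B5–B6

Every bag has size at most 4, so the width is 4 − 1 = 3 and tw(G) ≤ 3. For the lower bound: the 4 vertex sets {c,f,h}, {e}, {b}, {a,d,g,i} are disjoint, each induces a connected subgraph, and every pair is joined by at least one edge of G. Contracting each set to a single vertex therefore yields K_{4} as a minor, and since treewidth is minor-monotone, tw(G) ≥ tw(K_{4}) = 3. Therefore the treewidth is 3.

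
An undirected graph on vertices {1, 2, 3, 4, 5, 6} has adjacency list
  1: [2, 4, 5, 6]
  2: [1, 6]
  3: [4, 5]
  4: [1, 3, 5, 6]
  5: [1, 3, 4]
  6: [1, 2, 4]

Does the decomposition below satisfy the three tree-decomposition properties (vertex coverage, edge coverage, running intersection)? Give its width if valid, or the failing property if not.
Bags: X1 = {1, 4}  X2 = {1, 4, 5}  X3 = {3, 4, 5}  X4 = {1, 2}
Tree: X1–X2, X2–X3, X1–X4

No — vertex 6 appears in no bag.

A tree decomposition must satisfy three properties: every vertex lies in some bag; for every edge, both endpoints lie together in some bag; and for every vertex, the bags containing it form a connected subtree. Here vertex 6 appears in no bag, so the decomposition is invalid.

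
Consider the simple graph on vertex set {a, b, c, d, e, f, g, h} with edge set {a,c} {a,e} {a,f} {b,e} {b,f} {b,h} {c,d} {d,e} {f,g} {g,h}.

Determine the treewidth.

2

A width-2 tree decomposition is:
Bags: B1 = {c, d, e}  B2 = {a, c, e}  B3 = {a, b, e}  B4 = {a, b, f}  B5 = {b, f, h}  B6 = {f, g, h}
Tree: B1–B2, B2–B3, B3–B4, B4–B5, B5–B6
The largest bag has 3 vertices, giving width 2; this decomposition certifies tw(G) ≤ 2. The edges d–c–a–e–d form a cycle, so G is not a tree and its treewidth is at least 2. Therefore the treewidth is 2.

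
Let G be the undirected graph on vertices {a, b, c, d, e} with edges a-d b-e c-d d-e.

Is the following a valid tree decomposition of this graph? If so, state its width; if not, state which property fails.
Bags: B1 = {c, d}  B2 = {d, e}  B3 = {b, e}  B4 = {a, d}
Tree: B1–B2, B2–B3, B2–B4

Yes; width 1.

Vertex coverage: the bags together contain {a, b, c, d, e}, the full vertex set. Edge coverage: each edge of G has both endpoints in at least one bag. Running intersection: for every vertex, the bags containing it form a connected subtree. All three properties hold, so this is a valid tree decomposition of width max|bag| − 1 = 1, and hence tw(G) ≤ 1.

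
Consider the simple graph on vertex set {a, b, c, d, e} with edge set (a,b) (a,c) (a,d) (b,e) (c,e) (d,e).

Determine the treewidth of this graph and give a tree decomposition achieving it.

Treewidth 2.
One such decomposition:
Bags: B1 = {a, d, e}  B2 = {a, c, e}  B3 = {a, b, e}
Tree: B1–B2, B2–B3

The largest bag has 3 vertices, giving width 2; this decomposition certifies tw(G) ≤ 2. Since e–d–a–c–e is a cycle in G, G is not acyclic. Forests are exactly the graphs of treewidth ≤ 1, so tw(G) ≥ 2. Therefore the treewidth is 2.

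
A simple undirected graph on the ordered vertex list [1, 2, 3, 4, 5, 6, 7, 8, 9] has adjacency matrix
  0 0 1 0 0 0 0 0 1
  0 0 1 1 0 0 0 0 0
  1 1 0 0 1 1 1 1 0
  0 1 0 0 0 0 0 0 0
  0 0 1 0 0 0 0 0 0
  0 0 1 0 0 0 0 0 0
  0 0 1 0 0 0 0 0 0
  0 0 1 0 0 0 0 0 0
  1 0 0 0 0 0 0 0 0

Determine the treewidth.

A width-1 tree decomposition is:
Bags: B1 = {2, 3}  B2 = {3, 6}  B3 = {2, 4}  B4 = {1, 3}  B5 = {3, 7}  B6 = {3, 8}  B7 = {1, 9}  B8 = {3, 5}
Tree: B1–B2, B1–B3, B1–B4, B4–B5, B5–B6, B4–B7, B6–B8
Every bag has size at most 2, so the width is 2 − 1 = 1 and tw(G) ≤ 1. G has an edge, so its treewidth is at least 1. Therefore the treewidth is 1.

1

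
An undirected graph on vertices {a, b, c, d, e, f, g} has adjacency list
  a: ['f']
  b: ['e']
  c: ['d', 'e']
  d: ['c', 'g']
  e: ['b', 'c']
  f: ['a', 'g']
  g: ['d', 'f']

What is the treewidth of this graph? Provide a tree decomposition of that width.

The largest bag has 2 vertices, giving width 1; this decomposition certifies tw(G) ≤ 1. G has an edge, so its treewidth is at least 1. Combining the bounds, tw(G) = 1.

Treewidth 1.
Bags: B1 = {b, e}  B2 = {c, e}  B3 = {c, d}  B4 = {d, g}  B5 = {f, g}  B6 = {a, f}
Tree: B1–B2, B2–B3, B3–B4, B4–B5, B5–B6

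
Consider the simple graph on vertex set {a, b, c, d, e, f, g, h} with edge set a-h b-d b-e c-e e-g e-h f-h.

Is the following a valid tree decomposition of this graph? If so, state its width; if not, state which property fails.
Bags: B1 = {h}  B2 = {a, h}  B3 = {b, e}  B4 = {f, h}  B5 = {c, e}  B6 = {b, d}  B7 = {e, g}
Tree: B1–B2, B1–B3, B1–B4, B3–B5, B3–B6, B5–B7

No — edge (e,h) lies in no bag.

A tree decomposition must satisfy three properties: every vertex lies in some bag; for every edge, both endpoints lie together in some bag; and for every vertex, the bags containing it form a connected subtree. Here edge (e,h) lies in no bag, so the decomposition is invalid.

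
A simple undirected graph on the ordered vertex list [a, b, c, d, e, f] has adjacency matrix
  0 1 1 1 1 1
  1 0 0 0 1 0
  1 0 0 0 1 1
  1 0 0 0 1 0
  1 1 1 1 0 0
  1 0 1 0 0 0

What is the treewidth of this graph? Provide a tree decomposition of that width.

Treewidth 2.
Bags: B1 = {a, c, e}  B2 = {a, d, e}  B3 = {a, c, f}  B4 = {a, b, e}
Tree: B1–B2, B1–B3, B1–B4

The largest bag has 3 vertices, giving width 2; this decomposition certifies tw(G) ≤ 2. On the other hand G contains the 3-clique {a, d, e}. A clique must lie in a single bag of any decomposition, so no decomposition can have width below 2. Therefore the treewidth is 2.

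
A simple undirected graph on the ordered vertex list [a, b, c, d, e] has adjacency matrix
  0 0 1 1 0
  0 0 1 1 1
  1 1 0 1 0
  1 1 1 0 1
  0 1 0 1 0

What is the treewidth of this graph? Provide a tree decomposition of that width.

Treewidth 2.
Bags: B1 = {b, d, e}  B2 = {b, c, d}  B3 = {a, c, d}
Tree: B1–B2, B2–B3

Every bag has size at most 3, so the width is 3 − 1 = 2 and tw(G) ≤ 2. For the lower bound, the 3 vertices {b, d, e} are pairwise adjacent, and any tree decomposition puts a clique entirely inside one bag — forcing width ≥ 2. Therefore the treewidth is 2.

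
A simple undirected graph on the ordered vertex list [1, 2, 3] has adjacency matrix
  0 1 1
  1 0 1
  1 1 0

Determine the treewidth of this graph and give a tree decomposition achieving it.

Treewidth 2.
Bags: B1 = {1, 2, 3}
Tree: (single bag)

With just one bag of size 3, the width is 3 − 1 = 2, so tw(G) ≤ 2. For the lower bound, the 3 vertices {1, 2, 3} are pairwise adjacent, and any tree decomposition puts a clique entirely inside one bag — forcing width ≥ 2. The upper and lower bounds meet at 2, so that is the treewidth.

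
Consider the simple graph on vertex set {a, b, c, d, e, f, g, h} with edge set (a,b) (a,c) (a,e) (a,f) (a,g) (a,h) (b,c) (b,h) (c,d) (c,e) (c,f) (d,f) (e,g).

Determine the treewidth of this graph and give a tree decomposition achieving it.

Each bag holds 3 vertices, so the decomposition has width 2, which upper-bounds the treewidth. For the lower bound, the 3 vertices {c, d, f} are pairwise adjacent, and any tree decomposition puts a clique entirely inside one bag — forcing width ≥ 2. The upper and lower bounds meet at 2, so that is the treewidth.

Treewidth 2.
Bags: B1 = {a, b, c}  B2 = {a, b, h}  B3 = {a, c, f}  B4 = {c, d, f}  B5 = {a, c, e}  B6 = {a, e, g}
Tree: B1–B2, B1–B3, B3–B4, B1–B5, B5–B6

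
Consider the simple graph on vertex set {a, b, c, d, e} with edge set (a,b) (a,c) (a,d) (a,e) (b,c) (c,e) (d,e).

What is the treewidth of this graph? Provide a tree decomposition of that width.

Each bag holds 3 vertices, so the decomposition has width 2, which upper-bounds the treewidth. Conversely, {a, d, e} is a clique of size 3, and the vertices of any clique must share a bag in every tree decomposition; so some bag has ≥ 3 vertices and tw(G) ≥ 2. Hence tw(G) = 2 exactly.

Treewidth 2.
One optimal decomposition is:
Bags: B1 = {a, b, c}  B2 = {a, c, e}  B3 = {a, d, e}
Tree: B1–B2, B2–B3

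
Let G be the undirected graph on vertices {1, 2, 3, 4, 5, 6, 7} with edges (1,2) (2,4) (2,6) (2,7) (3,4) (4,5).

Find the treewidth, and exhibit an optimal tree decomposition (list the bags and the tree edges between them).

Treewidth 1.
One optimal decomposition is:
Bags: B1 = {1, 2}  B2 = {2, 4}  B3 = {2, 6}  B4 = {4, 5}  B5 = {2, 7}  B6 = {3, 4}
Tree: B1–B2, B1–B3, B2–B4, B1–B5, B4–B6

Each bag holds 2 vertices, so the decomposition has width 1, which upper-bounds the treewidth. G has an edge, so its treewidth is at least 1. The upper and lower bounds meet at 1, so that is the treewidth.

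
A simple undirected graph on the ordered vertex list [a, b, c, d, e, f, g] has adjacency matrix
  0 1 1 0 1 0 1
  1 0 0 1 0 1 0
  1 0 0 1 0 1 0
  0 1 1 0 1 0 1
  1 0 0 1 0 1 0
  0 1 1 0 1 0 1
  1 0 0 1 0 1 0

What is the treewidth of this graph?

A width-3 tree decomposition is:
Bags: B1 = {a, d, e, f}  B2 = {a, b, d, f}  B3 = {a, c, d, f}  B4 = {a, d, f, g}
Tree: B1–B2, B2–B3, B3–B4
Every bag has size at most 4, so the width is 4 − 1 = 3 and tw(G) ≤ 3. For the lower bound: the 4 vertex sets {d,e}, {b,f}, {a}, {c} are disjoint, each induces a connected subgraph, and every pair is joined by at least one edge of G. Contracting each set to a single vertex therefore yields K_{4} as a minor, and since treewidth is minor-monotone, tw(G) ≥ tw(K_{4}) = 3. The upper and lower bounds meet at 3, so that is the treewidth.

3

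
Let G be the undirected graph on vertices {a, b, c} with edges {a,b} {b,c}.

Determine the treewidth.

1

A width-1 tree decomposition is:
Bags: B1 = {b, c}  B2 = {a, b}
Tree: B1–B2
Every bag has size at most 2, so the width is 2 − 1 = 1 and tw(G) ≤ 1. G has an edge, so its treewidth is at least 1. Hence tw(G) = 1 exactly.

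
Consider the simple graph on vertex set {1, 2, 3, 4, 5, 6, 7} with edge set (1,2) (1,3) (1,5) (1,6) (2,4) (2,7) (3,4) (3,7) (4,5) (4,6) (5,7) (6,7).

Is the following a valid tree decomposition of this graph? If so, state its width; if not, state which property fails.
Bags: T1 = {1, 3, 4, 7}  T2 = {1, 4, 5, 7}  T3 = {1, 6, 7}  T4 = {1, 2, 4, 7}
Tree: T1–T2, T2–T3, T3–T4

A tree decomposition must satisfy three properties: every vertex lies in some bag; for every edge, both endpoints lie together in some bag; and for every vertex, the bags containing it form a connected subtree. Here edge (4,6) lies in no bag, so the decomposition is invalid.

No — edge (4,6) lies in no bag.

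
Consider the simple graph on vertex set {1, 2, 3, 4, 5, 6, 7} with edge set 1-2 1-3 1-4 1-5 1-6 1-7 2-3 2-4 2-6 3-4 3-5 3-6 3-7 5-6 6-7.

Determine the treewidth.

3

A width-3 tree decomposition is:
Bags: B1 = {1, 2, 3, 4}  B2 = {1, 2, 3, 6}  B3 = {1, 3, 6, 7}  B4 = {1, 3, 5, 6}
Tree: B1–B2, B2–B3, B3–B4
Each bag holds 4 vertices, so the decomposition has width 3, which upper-bounds the treewidth. On the other hand G contains the 4-clique {1, 2, 3, 4}. A clique must lie in a single bag of any decomposition, so no decomposition can have width below 3. Hence tw(G) = 3 exactly.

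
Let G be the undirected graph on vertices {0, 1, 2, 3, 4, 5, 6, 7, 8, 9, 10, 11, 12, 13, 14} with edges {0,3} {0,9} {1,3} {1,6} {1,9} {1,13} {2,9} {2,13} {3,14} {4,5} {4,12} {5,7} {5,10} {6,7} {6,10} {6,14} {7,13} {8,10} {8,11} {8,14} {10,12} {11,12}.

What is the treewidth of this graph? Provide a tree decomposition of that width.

Treewidth 3.
One such decomposition:
Bags: B1 = {4, 8, 11, 12}  B2 = {4, 8, 10, 12}  B3 = {4, 5, 8, 10}  B4 = {5, 8, 10, 14}  B5 = {5, 6, 10, 14}  B6 = {5, 6, 7, 14}  B7 = {3, 6, 7, 14}  B8 = {1, 3, 6, 7}  B9 = {1, 3, 7, 13}  B10 = {0, 1, 3, 13}  B11 = {0, 1, 9, 13}  B12 = {0, 2, 9, 13}
Tree: B1–B2, B2–B3, B3–B4, B4–B5, B5–B6, B6–B7, B7–B8, B8–B9, B9–B10, B10–B11, B11–B12

Each bag holds 4 vertices, so the decomposition has width 3, which upper-bounds the treewidth. For the lower bound: the 4 vertex sets {4,11,12}, {8}, {10}, {5,6,7,14} are disjoint, each induces a connected subgraph, and every pair is joined by at least one edge of G. Contracting each set to a single vertex therefore yields K_{4} as a minor, and since treewidth is minor-monotone, tw(G) ≥ tw(K_{4}) = 3. Hence tw(G) = 3 exactly.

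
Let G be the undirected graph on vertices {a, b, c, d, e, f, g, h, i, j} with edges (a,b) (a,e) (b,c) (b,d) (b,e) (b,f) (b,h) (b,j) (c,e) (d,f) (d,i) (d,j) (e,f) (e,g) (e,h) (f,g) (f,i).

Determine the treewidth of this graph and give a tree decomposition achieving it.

Treewidth 2.
One such decomposition:
Bags: B1 = {b, e, f}  B2 = {b, c, e}  B3 = {e, f, g}  B4 = {b, d, f}  B5 = {a, b, e}  B6 = {d, f, i}  B7 = {b, e, h}  B8 = {b, d, j}
Tree: B1–B2, B1–B3, B1–B4, B2–B5, B4–B6, B5–B7, B4–B8

Every bag has size at most 3, so the width is 3 − 1 = 2 and tw(G) ≤ 2. For the lower bound, the 3 vertices {e, f, g} are pairwise adjacent, and any tree decomposition puts a clique entirely inside one bag — forcing width ≥ 2. Combining the bounds, tw(G) = 2.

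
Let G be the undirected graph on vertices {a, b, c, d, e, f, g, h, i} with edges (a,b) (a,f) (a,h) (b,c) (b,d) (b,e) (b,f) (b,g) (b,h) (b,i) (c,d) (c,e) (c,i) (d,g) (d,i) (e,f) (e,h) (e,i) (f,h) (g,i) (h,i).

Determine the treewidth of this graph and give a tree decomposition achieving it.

Treewidth 3.
One such decomposition:
Bags: B1 = {b, e, f, h}  B2 = {b, e, h, i}  B3 = {b, c, e, i}  B4 = {b, c, d, i}  B5 = {a, b, f, h}  B6 = {b, d, g, i}
Tree: B1–B2, B2–B3, B3–B4, B1–B5, B4–B6

Each bag holds 4 vertices, so the decomposition has width 3, which upper-bounds the treewidth. On the other hand G contains the 4-clique {a, b, f, h}. A clique must lie in a single bag of any decomposition, so no decomposition can have width below 3. The upper and lower bounds meet at 3, so that is the treewidth.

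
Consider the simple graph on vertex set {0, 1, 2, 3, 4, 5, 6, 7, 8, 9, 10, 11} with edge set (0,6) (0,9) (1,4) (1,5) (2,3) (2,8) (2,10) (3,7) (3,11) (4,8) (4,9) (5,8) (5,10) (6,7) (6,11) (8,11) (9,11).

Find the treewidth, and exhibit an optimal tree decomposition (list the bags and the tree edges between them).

The largest bag has 4 vertices, giving width 3; this decomposition certifies tw(G) ≤ 3. For the lower bound: the 4 vertex sets {0,6,7}, {3}, {11}, {2,4,8,9} are disjoint, each induces a connected subgraph, and every pair is joined by at least one edge of G. Contracting each set to a single vertex therefore yields K_{4} as a minor, and since treewidth is minor-monotone, tw(G) ≥ tw(K_{4}) = 3. The upper and lower bounds meet at 3, so that is the treewidth.

Treewidth 3.
One optimal decomposition is:
Bags: B1 = {0, 3, 6, 7}  B2 = {0, 3, 6, 11}  B3 = {0, 3, 9, 11}  B4 = {2, 3, 9, 11}  B5 = {2, 8, 9, 11}  B6 = {2, 4, 8, 9}  B7 = {2, 4, 8, 10}  B8 = {4, 5, 8, 10}  B9 = {1, 4, 5, 10}
Tree: B1–B2, B2–B3, B3–B4, B4–B5, B5–B6, B6–B7, B7–B8, B8–B9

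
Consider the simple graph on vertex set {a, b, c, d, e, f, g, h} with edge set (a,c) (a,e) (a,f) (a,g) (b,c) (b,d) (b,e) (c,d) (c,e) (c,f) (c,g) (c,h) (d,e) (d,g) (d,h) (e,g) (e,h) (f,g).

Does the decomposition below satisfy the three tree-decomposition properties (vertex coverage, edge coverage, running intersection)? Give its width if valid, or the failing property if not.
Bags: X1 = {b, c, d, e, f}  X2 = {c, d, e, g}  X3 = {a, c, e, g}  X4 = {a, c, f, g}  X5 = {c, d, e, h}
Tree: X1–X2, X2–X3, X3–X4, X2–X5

No — bags containing vertex f are not connected in the tree.

A tree decomposition must satisfy three properties: every vertex lies in some bag; for every edge, both endpoints lie together in some bag; and for every vertex, the bags containing it form a connected subtree. Here bags containing vertex f are not connected in the tree, so the decomposition is invalid.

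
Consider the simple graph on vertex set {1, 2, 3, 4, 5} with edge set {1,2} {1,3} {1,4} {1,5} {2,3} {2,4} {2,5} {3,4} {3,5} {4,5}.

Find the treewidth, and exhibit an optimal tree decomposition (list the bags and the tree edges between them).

A single bag containing all 5 vertices is trivially a valid decomposition of width 4. Conversely, {1, 2, 3, 4, 5} is a clique of size 5, and the vertices of any clique must share a bag in every tree decomposition; so some bag has ≥ 5 vertices and tw(G) ≥ 4. Combining the bounds, tw(G) = 4.

Treewidth 4.
One optimal decomposition is:
Bags: B1 = {1, 2, 3, 4, 5}
Tree: (single bag)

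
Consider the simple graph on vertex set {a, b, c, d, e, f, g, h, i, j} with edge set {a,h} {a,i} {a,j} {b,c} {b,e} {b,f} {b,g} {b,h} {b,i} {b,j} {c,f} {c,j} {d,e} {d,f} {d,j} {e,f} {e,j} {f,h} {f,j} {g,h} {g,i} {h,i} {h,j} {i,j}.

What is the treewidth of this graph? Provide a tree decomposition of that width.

The largest bag has 4 vertices, giving width 3; this decomposition certifies tw(G) ≤ 3. Conversely, {b, g, h, i} is a clique of size 4, and the vertices of any clique must share a bag in every tree decomposition; so some bag has ≥ 4 vertices and tw(G) ≥ 3. Hence tw(G) = 3 exactly.

Treewidth 3.
One such decomposition:
Bags: B1 = {b, e, f, j}  B2 = {b, f, h, j}  B3 = {b, h, i, j}  B4 = {d, e, f, j}  B5 = {a, h, i, j}  B6 = {b, g, h, i}  B7 = {b, c, f, j}
Tree: B1–B2, B2–B3, B1–B4, B3–B5, B3–B6, B2–B7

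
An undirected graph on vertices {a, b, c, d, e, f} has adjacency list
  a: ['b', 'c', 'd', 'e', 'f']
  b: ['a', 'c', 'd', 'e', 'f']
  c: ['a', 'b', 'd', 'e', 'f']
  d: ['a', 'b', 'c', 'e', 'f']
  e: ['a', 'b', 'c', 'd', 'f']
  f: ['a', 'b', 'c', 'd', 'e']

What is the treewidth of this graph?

5

A width-5 tree decomposition is:
Bags: B1 = {a, b, c, d, e, f}
Tree: (single bag)
A single bag containing all 6 vertices is trivially a valid decomposition of width 5. On the other hand G contains the 6-clique {a, b, c, d, e, f}. A clique must lie in a single bag of any decomposition, so no decomposition can have width below 5. The upper and lower bounds meet at 5, so that is the treewidth.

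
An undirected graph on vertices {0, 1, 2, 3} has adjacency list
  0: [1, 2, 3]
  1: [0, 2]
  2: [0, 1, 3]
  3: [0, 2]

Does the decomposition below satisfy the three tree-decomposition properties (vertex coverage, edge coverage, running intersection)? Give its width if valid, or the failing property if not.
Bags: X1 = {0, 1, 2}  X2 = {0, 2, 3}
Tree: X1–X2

Yes; width 2.

Vertex coverage: the bags together contain {0, 1, 2, 3}, the full vertex set. Edge coverage: each edge of G has both endpoints in at least one bag. Running intersection: for every vertex, the bags containing it form a connected subtree. All three properties hold, so this is a valid tree decomposition of width max|bag| − 1 = 2, and hence tw(G) ≤ 2.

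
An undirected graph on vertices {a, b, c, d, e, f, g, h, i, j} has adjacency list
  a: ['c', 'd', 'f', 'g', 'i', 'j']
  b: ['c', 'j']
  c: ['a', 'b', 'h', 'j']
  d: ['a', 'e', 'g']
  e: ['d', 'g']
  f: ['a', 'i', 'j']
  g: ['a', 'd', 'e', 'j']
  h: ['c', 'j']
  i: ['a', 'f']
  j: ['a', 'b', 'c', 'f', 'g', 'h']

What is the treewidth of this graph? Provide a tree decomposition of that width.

The largest bag has 3 vertices, giving width 2; this decomposition certifies tw(G) ≤ 2. Conversely, {d, e, g} is a clique of size 3, and the vertices of any clique must share a bag in every tree decomposition; so some bag has ≥ 3 vertices and tw(G) ≥ 2. Hence tw(G) = 2 exactly.

Treewidth 2.
One optimal decomposition is:
Bags: B1 = {a, f, j}  B2 = {a, g, j}  B3 = {a, f, i}  B4 = {a, c, j}  B5 = {a, d, g}  B6 = {d, e, g}  B7 = {c, h, j}  B8 = {b, c, j}
Tree: B1–B2, B1–B3, B1–B4, B2–B5, B5–B6, B4–B7, B7–B8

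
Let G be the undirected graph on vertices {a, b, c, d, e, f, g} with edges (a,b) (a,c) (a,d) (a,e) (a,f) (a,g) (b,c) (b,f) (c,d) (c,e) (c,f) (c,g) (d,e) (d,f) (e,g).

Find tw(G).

A width-3 tree decomposition is:
Bags: B1 = {a, c, d, f}  B2 = {a, c, d, e}  B3 = {a, c, e, g}  B4 = {a, b, c, f}
Tree: B1–B2, B2–B3, B1–B4
The largest bag has 4 vertices, giving width 3; this decomposition certifies tw(G) ≤ 3. Conversely, {a, c, d, e} is a clique of size 4, and the vertices of any clique must share a bag in every tree decomposition; so some bag has ≥ 4 vertices and tw(G) ≥ 3. Therefore the treewidth is 3.

3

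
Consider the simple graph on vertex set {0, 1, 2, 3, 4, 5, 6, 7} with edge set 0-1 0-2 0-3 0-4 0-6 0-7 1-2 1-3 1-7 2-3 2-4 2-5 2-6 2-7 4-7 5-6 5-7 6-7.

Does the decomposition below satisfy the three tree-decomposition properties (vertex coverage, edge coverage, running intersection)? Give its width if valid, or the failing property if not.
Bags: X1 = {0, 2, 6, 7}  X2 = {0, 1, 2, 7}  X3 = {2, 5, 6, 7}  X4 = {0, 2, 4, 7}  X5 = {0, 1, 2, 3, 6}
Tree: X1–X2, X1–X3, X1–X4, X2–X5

No — bags containing vertex 6 are not connected in the tree.

A tree decomposition must satisfy three properties: every vertex lies in some bag; for every edge, both endpoints lie together in some bag; and for every vertex, the bags containing it form a connected subtree. Here bags containing vertex 6 are not connected in the tree, so the decomposition is invalid.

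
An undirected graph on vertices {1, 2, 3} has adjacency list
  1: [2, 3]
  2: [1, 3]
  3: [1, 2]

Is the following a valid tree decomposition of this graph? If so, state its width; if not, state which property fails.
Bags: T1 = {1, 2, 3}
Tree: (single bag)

Yes; width 2.

Vertex coverage: the bags together contain {1, 2, 3}, the full vertex set. Edge coverage: each edge of G has both endpoints in at least one bag. Running intersection: for every vertex, the bags containing it form a connected subtree. All three properties hold, so this is a valid tree decomposition of width max|bag| − 1 = 2, and hence tw(G) ≤ 2.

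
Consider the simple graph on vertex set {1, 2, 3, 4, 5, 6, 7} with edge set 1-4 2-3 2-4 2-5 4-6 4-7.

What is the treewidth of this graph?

1

A width-1 tree decomposition is:
Bags: B1 = {2, 5}  B2 = {2, 3}  B3 = {2, 4}  B4 = {4, 7}  B5 = {4, 6}  B6 = {1, 4}
Tree: B1–B2, B2–B3, B3–B4, B4–B5, B3–B6
The largest bag has 2 vertices, giving width 1; this decomposition certifies tw(G) ≤ 1. Any graph with an edge has treewidth ≥ 1, and G has the edge 2–5. The upper and lower bounds meet at 1, so that is the treewidth.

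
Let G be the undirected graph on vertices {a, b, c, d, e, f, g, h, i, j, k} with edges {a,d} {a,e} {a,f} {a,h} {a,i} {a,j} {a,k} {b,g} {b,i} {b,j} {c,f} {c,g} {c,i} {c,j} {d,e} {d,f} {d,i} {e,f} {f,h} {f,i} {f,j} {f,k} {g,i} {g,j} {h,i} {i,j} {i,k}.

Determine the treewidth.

A width-3 tree decomposition is:
Bags: B1 = {c, f, i, j}  B2 = {a, f, i, j}  B3 = {a, f, i, k}  B4 = {a, f, h, i}  B5 = {c, g, i, j}  B6 = {a, d, f, i}  B7 = {a, d, e, f}  B8 = {b, g, i, j}
Tree: B1–B2, B2–B3, B3–B4, B1–B5, B3–B6, B6–B7, B5–B8
The largest bag has 4 vertices, giving width 3; this decomposition certifies tw(G) ≤ 3. For the lower bound, the 4 vertices {a, d, e, f} are pairwise adjacent, and any tree decomposition puts a clique entirely inside one bag — forcing width ≥ 3. Therefore the treewidth is 3.

3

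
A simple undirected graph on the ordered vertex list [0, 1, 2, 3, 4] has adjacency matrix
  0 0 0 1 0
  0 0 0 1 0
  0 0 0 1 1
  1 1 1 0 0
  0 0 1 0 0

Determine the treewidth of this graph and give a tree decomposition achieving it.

The largest bag has 2 vertices, giving width 1; this decomposition certifies tw(G) ≤ 1. G has an edge, so its treewidth is at least 1. Therefore the treewidth is 1.

Treewidth 1.
One such decomposition:
Bags: B1 = {2, 3}  B2 = {2, 4}  B3 = {0, 3}  B4 = {1, 3}
Tree: B1–B2, B1–B3, B3–B4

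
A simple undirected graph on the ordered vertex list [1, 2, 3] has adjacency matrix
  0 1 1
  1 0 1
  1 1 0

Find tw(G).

A width-2 tree decomposition is:
Bags: B1 = {1, 2, 3}
Tree: (single bag)
A single bag containing all 3 vertices is trivially a valid decomposition of width 2. On the other hand G contains the 3-clique {1, 2, 3}. A clique must lie in a single bag of any decomposition, so no decomposition can have width below 2. Therefore the treewidth is 2.

2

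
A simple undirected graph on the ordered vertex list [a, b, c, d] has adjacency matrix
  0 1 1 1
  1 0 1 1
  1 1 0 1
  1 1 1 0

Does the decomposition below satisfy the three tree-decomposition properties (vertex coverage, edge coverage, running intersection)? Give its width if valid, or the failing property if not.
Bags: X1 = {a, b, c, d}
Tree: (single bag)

Yes; width 3.

Every vertex of G appears in some bag (union = {a, b, c, d}); every edge is covered by a bag; and for each vertex v the set of bags containing v is connected in the bag tree. The decomposition is therefore valid. The largest bag has 4 vertices, so the width is 3.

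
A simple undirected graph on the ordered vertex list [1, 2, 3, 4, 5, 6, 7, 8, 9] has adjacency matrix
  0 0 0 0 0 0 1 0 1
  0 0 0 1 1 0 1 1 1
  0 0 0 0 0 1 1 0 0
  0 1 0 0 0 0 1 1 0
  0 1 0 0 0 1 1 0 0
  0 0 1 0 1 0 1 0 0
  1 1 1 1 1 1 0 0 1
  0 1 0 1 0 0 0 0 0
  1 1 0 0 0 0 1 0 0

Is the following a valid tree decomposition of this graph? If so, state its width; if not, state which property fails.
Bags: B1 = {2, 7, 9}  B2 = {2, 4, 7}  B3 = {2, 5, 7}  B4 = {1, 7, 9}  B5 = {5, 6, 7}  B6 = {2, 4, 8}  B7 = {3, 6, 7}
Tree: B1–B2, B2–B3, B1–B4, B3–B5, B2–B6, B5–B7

Yes; width 2.

Checking the three conditions: (i) the bags cover all of {1, 2, 3, 4, 5, 6, 7, 8, 9}; (ii) for each edge, some bag contains both endpoints; (iii) the bags containing any fixed vertex form a subtree. All hold, so the decomposition is valid with width 3 − 1 = 2.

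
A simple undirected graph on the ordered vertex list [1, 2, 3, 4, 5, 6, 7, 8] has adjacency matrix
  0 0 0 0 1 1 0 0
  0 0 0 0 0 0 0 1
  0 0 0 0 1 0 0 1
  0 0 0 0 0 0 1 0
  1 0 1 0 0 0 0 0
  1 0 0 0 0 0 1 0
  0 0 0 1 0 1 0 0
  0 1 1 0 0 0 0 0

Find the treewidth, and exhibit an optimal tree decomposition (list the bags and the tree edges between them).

Treewidth 1.
Bags: B1 = {2, 8}  B2 = {3, 8}  B3 = {3, 5}  B4 = {1, 5}  B5 = {1, 6}  B6 = {6, 7}  B7 = {4, 7}
Tree: B1–B2, B2–B3, B3–B4, B4–B5, B5–B6, B6–B7

Each bag holds 2 vertices, so the decomposition has width 1, which upper-bounds the treewidth. G has an edge, so its treewidth is at least 1. The upper and lower bounds meet at 1, so that is the treewidth.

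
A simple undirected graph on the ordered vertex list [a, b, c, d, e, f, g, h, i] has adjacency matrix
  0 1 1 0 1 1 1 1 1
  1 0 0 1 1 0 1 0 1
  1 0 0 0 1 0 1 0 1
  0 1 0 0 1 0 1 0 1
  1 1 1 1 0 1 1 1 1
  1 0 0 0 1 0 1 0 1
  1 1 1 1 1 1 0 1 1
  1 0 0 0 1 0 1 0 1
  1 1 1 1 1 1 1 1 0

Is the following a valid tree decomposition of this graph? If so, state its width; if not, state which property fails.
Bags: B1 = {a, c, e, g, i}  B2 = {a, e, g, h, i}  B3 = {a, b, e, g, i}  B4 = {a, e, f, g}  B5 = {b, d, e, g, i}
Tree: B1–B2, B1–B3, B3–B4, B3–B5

A tree decomposition must satisfy three properties: every vertex lies in some bag; for every edge, both endpoints lie together in some bag; and for every vertex, the bags containing it form a connected subtree. Here edge (i,f) lies in no bag, so the decomposition is invalid.

No — edge (i,f) lies in no bag.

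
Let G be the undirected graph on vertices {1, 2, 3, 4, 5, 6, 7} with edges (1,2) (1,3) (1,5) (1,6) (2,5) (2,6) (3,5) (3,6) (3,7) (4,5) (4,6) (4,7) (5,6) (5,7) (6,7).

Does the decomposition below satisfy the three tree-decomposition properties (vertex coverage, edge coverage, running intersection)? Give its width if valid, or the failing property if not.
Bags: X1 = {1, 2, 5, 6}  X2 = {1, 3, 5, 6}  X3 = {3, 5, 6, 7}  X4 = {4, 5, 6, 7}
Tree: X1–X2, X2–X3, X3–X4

Yes; width 3.

Every vertex of G appears in some bag (union = {1, 2, 3, 4, 5, 6, 7}); every edge is covered by a bag; and for each vertex v the set of bags containing v is connected in the bag tree. The decomposition is therefore valid. The largest bag has 4 vertices, so the width is 3.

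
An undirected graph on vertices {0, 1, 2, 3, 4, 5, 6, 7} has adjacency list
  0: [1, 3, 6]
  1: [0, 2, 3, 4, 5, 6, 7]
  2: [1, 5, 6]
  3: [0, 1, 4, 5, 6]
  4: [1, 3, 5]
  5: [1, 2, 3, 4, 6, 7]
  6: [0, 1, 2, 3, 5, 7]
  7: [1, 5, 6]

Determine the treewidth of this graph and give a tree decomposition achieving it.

The largest bag has 4 vertices, giving width 3; this decomposition certifies tw(G) ≤ 3. For the lower bound, the 4 vertices {0, 1, 3, 6} are pairwise adjacent, and any tree decomposition puts a clique entirely inside one bag — forcing width ≥ 3. Combining the bounds, tw(G) = 3.

Treewidth 3.
One optimal decomposition is:
Bags: B1 = {0, 1, 3, 6}  B2 = {1, 3, 5, 6}  B3 = {1, 2, 5, 6}  B4 = {1, 3, 4, 5}  B5 = {1, 5, 6, 7}
Tree: B1–B2, B2–B3, B2–B4, B2–B5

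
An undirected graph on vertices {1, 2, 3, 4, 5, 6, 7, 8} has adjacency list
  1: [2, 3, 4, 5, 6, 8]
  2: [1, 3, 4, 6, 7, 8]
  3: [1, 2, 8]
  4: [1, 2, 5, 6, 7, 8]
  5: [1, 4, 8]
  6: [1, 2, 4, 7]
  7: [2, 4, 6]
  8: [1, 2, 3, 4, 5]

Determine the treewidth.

3

A width-3 tree decomposition is:
Bags: B1 = {1, 2, 4, 8}  B2 = {1, 2, 4, 6}  B3 = {1, 2, 3, 8}  B4 = {2, 4, 6, 7}  B5 = {1, 4, 5, 8}
Tree: B1–B2, B1–B3, B2–B4, B1–B5
The largest bag has 4 vertices, giving width 3; this decomposition certifies tw(G) ≤ 3. On the other hand G contains the 4-clique {1, 2, 3, 8}. A clique must lie in a single bag of any decomposition, so no decomposition can have width below 3. The upper and lower bounds meet at 3, so that is the treewidth.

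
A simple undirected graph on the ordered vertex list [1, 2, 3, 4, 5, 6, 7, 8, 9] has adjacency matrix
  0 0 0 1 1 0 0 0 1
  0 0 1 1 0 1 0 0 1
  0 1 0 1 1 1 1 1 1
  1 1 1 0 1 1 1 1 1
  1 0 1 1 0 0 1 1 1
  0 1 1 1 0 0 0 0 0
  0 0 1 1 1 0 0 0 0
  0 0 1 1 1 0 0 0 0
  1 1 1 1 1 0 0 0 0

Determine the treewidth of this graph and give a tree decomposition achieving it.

Treewidth 3.
One optimal decomposition is:
Bags: B1 = {2, 3, 4, 9}  B2 = {3, 4, 5, 9}  B3 = {2, 3, 4, 6}  B4 = {1, 4, 5, 9}  B5 = {3, 4, 5, 7}  B6 = {3, 4, 5, 8}
Tree: B1–B2, B1–B3, B2–B4, B2–B5, B2–B6

The largest bag has 4 vertices, giving width 3; this decomposition certifies tw(G) ≤ 3. On the other hand G contains the 4-clique {1, 4, 5, 9}. A clique must lie in a single bag of any decomposition, so no decomposition can have width below 3. Combining the bounds, tw(G) = 3.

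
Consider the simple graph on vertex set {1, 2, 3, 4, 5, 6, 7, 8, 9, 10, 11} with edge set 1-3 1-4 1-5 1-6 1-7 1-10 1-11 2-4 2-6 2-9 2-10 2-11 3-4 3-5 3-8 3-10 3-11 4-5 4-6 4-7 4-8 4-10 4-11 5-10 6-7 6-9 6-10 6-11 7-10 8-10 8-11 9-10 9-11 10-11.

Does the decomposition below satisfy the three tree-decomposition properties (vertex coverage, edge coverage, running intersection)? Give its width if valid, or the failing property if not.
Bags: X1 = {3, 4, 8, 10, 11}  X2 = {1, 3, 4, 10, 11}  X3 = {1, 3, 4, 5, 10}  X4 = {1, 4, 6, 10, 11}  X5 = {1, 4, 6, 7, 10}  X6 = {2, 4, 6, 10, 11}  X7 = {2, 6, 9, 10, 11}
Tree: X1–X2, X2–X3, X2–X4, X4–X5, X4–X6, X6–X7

Yes; width 4.

Every vertex of G appears in some bag (union = {1, 2, 3, 4, 5, 6, 7, 8, 9, 10, 11}); every edge is covered by a bag; and for each vertex v the set of bags containing v is connected in the bag tree. The decomposition is therefore valid. The largest bag has 5 vertices, so the width is 4.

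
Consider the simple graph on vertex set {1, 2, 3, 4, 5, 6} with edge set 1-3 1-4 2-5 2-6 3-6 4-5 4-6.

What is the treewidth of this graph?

A width-2 tree decomposition is:
Bags: B1 = {2, 5, 6}  B2 = {4, 5, 6}  B3 = {3, 4, 6}  B4 = {1, 3, 4}
Tree: B1–B2, B2–B3, B3–B4
The largest bag has 3 vertices, giving width 2; this decomposition certifies tw(G) ≤ 2. The edges 2–5–4–6–2 form a cycle, so G is not a tree and its treewidth is at least 2. Combining the bounds, tw(G) = 2.

2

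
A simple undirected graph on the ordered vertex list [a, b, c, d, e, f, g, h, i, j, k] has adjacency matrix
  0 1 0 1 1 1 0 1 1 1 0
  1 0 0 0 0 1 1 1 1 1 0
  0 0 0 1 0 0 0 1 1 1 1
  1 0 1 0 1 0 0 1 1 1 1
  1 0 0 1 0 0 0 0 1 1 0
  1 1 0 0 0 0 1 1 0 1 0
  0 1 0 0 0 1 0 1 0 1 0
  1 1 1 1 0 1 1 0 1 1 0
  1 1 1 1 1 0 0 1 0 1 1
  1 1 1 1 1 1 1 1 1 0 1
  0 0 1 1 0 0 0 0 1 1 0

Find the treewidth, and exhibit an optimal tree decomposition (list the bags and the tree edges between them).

Treewidth 4.
One optimal decomposition is:
Bags: B1 = {c, d, h, i, j}  B2 = {a, d, h, i, j}  B3 = {c, d, i, j, k}  B4 = {a, b, h, i, j}  B5 = {a, b, f, h, j}  B6 = {a, d, e, i, j}  B7 = {b, f, g, h, j}
Tree: B1–B2, B1–B3, B2–B4, B4–B5, B2–B6, B5–B7

Each bag holds 5 vertices, so the decomposition has width 4, which upper-bounds the treewidth. On the other hand G contains the 5-clique {a, d, e, i, j}. A clique must lie in a single bag of any decomposition, so no decomposition can have width below 4. Combining the bounds, tw(G) = 4.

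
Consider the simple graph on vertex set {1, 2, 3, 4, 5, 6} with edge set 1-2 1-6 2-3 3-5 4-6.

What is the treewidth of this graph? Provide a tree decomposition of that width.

Each bag holds 2 vertices, so the decomposition has width 1, which upper-bounds the treewidth. Any graph with an edge has treewidth ≥ 1, and G has the edge 4–6. The upper and lower bounds meet at 1, so that is the treewidth.

Treewidth 1.
One such decomposition:
Bags: B1 = {4, 6}  B2 = {1, 6}  B3 = {1, 2}  B4 = {2, 3}  B5 = {3, 5}
Tree: B1–B2, B2–B3, B3–B4, B4–B5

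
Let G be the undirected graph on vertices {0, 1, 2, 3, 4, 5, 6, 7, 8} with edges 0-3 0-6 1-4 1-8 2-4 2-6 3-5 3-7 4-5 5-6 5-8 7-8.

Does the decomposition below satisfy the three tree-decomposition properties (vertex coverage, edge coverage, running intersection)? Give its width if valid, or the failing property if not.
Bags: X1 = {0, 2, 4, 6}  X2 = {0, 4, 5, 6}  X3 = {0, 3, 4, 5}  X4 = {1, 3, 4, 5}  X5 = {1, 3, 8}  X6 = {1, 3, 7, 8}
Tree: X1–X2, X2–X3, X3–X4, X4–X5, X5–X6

A tree decomposition must satisfy three properties: every vertex lies in some bag; for every edge, both endpoints lie together in some bag; and for every vertex, the bags containing it form a connected subtree. Here edge (5,8) lies in no bag, so the decomposition is invalid.

No — edge (5,8) lies in no bag.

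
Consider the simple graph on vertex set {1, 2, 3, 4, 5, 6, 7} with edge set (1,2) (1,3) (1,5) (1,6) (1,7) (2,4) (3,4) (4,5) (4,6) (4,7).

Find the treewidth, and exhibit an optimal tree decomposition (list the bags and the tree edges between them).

Treewidth 2.
One such decomposition:
Bags: B1 = {1, 2, 4}  B2 = {1, 4, 6}  B3 = {1, 4, 7}  B4 = {1, 3, 4}  B5 = {1, 4, 5}
Tree: B1–B2, B2–B3, B3–B4, B4–B5

The largest bag has 3 vertices, giving width 2; this decomposition certifies tw(G) ≤ 2. Since 1–2–4–6–1 is a cycle in G, G is not acyclic. Forests are exactly the graphs of treewidth ≤ 1, so tw(G) ≥ 2. Therefore the treewidth is 2.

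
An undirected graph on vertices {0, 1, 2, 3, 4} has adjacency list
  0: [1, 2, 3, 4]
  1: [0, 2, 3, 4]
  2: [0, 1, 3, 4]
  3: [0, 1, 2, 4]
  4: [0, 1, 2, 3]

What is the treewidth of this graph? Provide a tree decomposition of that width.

With just one bag of size 5, the width is 5 − 1 = 4, so tw(G) ≤ 4. Conversely, {0, 1, 2, 3, 4} is a clique of size 5, and the vertices of any clique must share a bag in every tree decomposition; so some bag has ≥ 5 vertices and tw(G) ≥ 4. Hence tw(G) = 4 exactly.

Treewidth 4.
Bags: B1 = {0, 1, 2, 3, 4}
Tree: (single bag)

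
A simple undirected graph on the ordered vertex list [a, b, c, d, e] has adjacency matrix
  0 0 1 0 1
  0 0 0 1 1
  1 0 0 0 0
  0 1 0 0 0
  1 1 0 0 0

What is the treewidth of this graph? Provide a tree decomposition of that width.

Treewidth 1.
One optimal decomposition is:
Bags: B1 = {a, e}  B2 = {a, c}  B3 = {b, e}  B4 = {b, d}
Tree: B1–B2, B1–B3, B3–B4

The largest bag has 2 vertices, giving width 1; this decomposition certifies tw(G) ≤ 1. G has an edge, so its treewidth is at least 1. Therefore the treewidth is 1.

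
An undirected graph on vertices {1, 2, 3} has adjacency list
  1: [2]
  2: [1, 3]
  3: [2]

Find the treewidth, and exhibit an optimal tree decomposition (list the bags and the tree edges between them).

Treewidth 1.
One such decomposition:
Bags: B1 = {1, 2}  B2 = {2, 3}
Tree: B1–B2

Every bag has size at most 2, so the width is 2 − 1 = 1 and tw(G) ≤ 1. Any graph with an edge has treewidth ≥ 1, and G has the edge 2–1. Combining the bounds, tw(G) = 1.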